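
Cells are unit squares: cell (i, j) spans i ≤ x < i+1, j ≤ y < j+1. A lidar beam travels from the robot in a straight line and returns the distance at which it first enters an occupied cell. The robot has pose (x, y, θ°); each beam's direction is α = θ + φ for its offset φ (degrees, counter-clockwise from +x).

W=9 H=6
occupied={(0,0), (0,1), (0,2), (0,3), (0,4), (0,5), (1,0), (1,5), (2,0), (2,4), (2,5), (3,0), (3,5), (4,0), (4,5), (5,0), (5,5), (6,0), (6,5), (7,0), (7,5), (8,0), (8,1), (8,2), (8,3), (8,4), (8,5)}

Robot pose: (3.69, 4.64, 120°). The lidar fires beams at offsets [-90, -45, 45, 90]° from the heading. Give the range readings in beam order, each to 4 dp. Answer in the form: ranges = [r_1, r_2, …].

ranges = [0.7200, 0.3727, 0.7143, 0.7967]

beam 1: φ=-90°, α=30°
  direction (0.8660, 0.5000); cell (3,4); t to first gridline: x 0.3580, y 0.7200 (then +1.1547 / +2.0000)
    (4,4) via x @ 0.3580
    (4,5) via y @ 0.7200  # hit
  → r_1 = 0.7200
beam 2: φ=-45°, α=75°
  direction (0.2588, 0.9659); cell (3,4); t to first gridline: x 1.1977, y 0.3727 (then +3.8637 / +1.0353)
    (3,5) via y @ 0.3727  # hit
  → r_2 = 0.3727
beam 3: φ=45°, α=165°
  direction (-0.9659, 0.2588); cell (3,4); t to first gridline: x 0.7143, y 1.3909 (then +1.0353 / +3.8637)
    (2,4) via x @ 0.7143  # hit
  → r_3 = 0.7143
beam 4: φ=90°, α=210°
  direction (-0.8660, -0.5000); cell (3,4); t to first gridline: x 0.7967, y 1.2800 (then +1.1547 / +2.0000)
    (2,4) via x @ 0.7967  # hit
  → r_4 = 0.7967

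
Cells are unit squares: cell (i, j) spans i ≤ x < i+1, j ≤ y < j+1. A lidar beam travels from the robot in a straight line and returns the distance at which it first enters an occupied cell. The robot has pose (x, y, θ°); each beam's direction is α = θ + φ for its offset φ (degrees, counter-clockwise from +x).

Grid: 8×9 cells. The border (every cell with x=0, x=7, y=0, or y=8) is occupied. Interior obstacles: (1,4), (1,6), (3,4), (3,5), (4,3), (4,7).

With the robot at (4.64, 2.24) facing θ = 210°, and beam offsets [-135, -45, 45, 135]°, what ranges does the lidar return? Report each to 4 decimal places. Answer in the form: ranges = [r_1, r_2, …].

ranges = [0.7868, 3.7684, 1.2837, 2.4433]

beam 1: φ=-135°, α=75°
  direction (0.2588, 0.9659); cell (4,2); t to first gridline: x 1.3909, y 0.7868 (then +3.8637 / +1.0353)
    (4,3) via y @ 0.7868  # hit
  → r_1 = 0.7868
beam 2: φ=-45°, α=165°
  direction (-0.9659, 0.2588); cell (4,2); t to first gridline: x 0.6626, y 2.9364 (then +1.0353 / +3.8637)
    (3,2) via x @ 0.6626
    (2,2) via x @ 1.6979
    (1,2) via x @ 2.7331
    (1,3) via y @ 2.9364
    (0,3) via x @ 3.7684  # hit
  → r_2 = 3.7684
beam 3: φ=45°, α=255°
  direction (-0.2588, -0.9659); cell (4,2); t to first gridline: x 2.4728, y 0.2485 (then +3.8637 / +1.0353)
    (4,1) via y @ 0.2485
    (4,0) via y @ 1.2837  # hit
  → r_3 = 1.2837
beam 4: φ=135°, α=345°
  direction (0.9659, -0.2588); cell (4,2); t to first gridline: x 0.3727, y 0.9273 (then +1.0353 / +3.8637)
    (5,2) via x @ 0.3727
    (5,1) via y @ 0.9273
    (6,1) via x @ 1.4080
    (7,1) via x @ 2.4433  # hit
  → r_4 = 2.4433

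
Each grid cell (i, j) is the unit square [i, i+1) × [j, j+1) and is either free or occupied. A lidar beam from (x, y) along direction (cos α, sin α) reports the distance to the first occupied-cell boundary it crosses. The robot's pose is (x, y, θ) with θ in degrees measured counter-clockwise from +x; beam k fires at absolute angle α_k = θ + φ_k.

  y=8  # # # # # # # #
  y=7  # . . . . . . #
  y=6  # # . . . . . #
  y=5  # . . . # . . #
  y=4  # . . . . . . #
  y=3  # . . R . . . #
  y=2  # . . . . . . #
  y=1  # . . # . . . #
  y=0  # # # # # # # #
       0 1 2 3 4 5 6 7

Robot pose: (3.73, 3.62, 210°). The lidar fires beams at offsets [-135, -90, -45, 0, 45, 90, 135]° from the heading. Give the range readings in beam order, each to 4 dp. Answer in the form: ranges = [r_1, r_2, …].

ranges = [1.4287, 3.4600, 2.8263, 3.1523, 1.6771, 3.0253, 3.3854]

beam 1: φ=-135°, α=75°
  dir = (cos 75°, sin 75°) = (0.2588, 0.9659); from cell (3,3)
  next x-line at t=1.0432, next y-line at t=0.3934; Δt_x=3.8637, Δt_y=1.0353
    y: enter (3,4) at t=0.3934
    x: enter (4,4) at t=1.0432
    y: enter (4,5) at t=1.4287 ← occupied
  → r_1 = 1.4287
beam 2: φ=-90°, α=120°
  dir = (cos 120°, sin 120°) = (-0.5000, 0.8660); from cell (3,3)
  next x-line at t=1.4600, next y-line at t=0.4388; Δt_x=2.0000, Δt_y=1.1547
    y: enter (3,4) at t=0.4388
    x: enter (2,4) at t=1.4600
    y: enter (2,5) at t=1.5935
    y: enter (2,6) at t=2.7482
    x: enter (1,6) at t=3.4600 ← occupied
  → r_2 = 3.4600
beam 3: φ=-45°, α=165°
  dir = (cos 165°, sin 165°) = (-0.9659, 0.2588); from cell (3,3)
  next x-line at t=0.7558, next y-line at t=1.4682; Δt_x=1.0353, Δt_y=3.8637
    x: enter (2,3) at t=0.7558
    y: enter (2,4) at t=1.4682
    x: enter (1,4) at t=1.7910
    x: enter (0,4) at t=2.8263 ← occupied
  → r_3 = 2.8263
beam 4: φ=0°, α=210°
  dir = (cos 210°, sin 210°) = (-0.8660, -0.5000); from cell (3,3)
  next x-line at t=0.8429, next y-line at t=1.2400; Δt_x=1.1547, Δt_y=2.0000
    x: enter (2,3) at t=0.8429
    y: enter (2,2) at t=1.2400
    x: enter (1,2) at t=1.9976
    x: enter (0,2) at t=3.1523 ← occupied
  → r_4 = 3.1523
beam 5: φ=45°, α=255°
  dir = (cos 255°, sin 255°) = (-0.2588, -0.9659); from cell (3,3)
  next x-line at t=2.8205, next y-line at t=0.6419; Δt_x=3.8637, Δt_y=1.0353
    y: enter (3,2) at t=0.6419
    y: enter (3,1) at t=1.6771 ← occupied
  → r_5 = 1.6771
beam 6: φ=90°, α=300°
  dir = (cos 300°, sin 300°) = (0.5000, -0.8660); from cell (3,3)
  next x-line at t=0.5400, next y-line at t=0.7159; Δt_x=2.0000, Δt_y=1.1547
    x: enter (4,3) at t=0.5400
    y: enter (4,2) at t=0.7159
    y: enter (4,1) at t=1.8706
    x: enter (5,1) at t=2.5400
    y: enter (5,0) at t=3.0253 ← occupied
  → r_6 = 3.0253
beam 7: φ=135°, α=345°
  dir = (cos 345°, sin 345°) = (0.9659, -0.2588); from cell (3,3)
  next x-line at t=0.2795, next y-line at t=2.3955; Δt_x=1.0353, Δt_y=3.8637
    x: enter (4,3) at t=0.2795
    x: enter (5,3) at t=1.3148
    x: enter (6,3) at t=2.3501
    y: enter (6,2) at t=2.3955
    x: enter (7,2) at t=3.3854 ← occupied
  → r_7 = 3.3854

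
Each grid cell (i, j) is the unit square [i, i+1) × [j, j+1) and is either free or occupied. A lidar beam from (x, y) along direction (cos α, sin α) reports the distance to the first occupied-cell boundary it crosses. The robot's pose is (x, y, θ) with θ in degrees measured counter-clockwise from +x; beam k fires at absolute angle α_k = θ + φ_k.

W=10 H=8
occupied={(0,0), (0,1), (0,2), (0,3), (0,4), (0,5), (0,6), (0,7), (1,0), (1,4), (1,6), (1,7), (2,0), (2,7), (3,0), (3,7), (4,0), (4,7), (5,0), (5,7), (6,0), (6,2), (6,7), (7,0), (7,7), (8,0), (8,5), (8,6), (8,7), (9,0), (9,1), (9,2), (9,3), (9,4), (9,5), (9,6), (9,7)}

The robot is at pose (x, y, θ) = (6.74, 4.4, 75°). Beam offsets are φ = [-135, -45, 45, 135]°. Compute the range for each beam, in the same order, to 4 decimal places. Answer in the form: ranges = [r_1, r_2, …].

ranges = [3.9260, 1.4549, 3.0022, 6.6280]

beam 1: φ=-135°, α=300°
  dir = (cos 300°, sin 300°) = (0.5000, -0.8660); from cell (6,4)
  next x-line at t=0.5200, next y-line at t=0.4619; Δt_x=2.0000, Δt_y=1.1547
    y: enter (6,3) at t=0.4619
    x: enter (7,3) at t=0.5200
    y: enter (7,2) at t=1.6166
    x: enter (8,2) at t=2.5200
    y: enter (8,1) at t=2.7713
    y: enter (8,0) at t=3.9260 ← occupied
  → r_1 = 3.9260
beam 2: φ=-45°, α=30°
  dir = (cos 30°, sin 30°) = (0.8660, 0.5000); from cell (6,4)
  next x-line at t=0.3002, next y-line at t=1.2000; Δt_x=1.1547, Δt_y=2.0000
    x: enter (7,4) at t=0.3002
    y: enter (7,5) at t=1.2000
    x: enter (8,5) at t=1.4549 ← occupied
  → r_2 = 1.4549
beam 3: φ=45°, α=120°
  dir = (cos 120°, sin 120°) = (-0.5000, 0.8660); from cell (6,4)
  next x-line at t=1.4800, next y-line at t=0.6928; Δt_x=2.0000, Δt_y=1.1547
    y: enter (6,5) at t=0.6928
    x: enter (5,5) at t=1.4800
    y: enter (5,6) at t=1.8475
    y: enter (5,7) at t=3.0022 ← occupied
  → r_3 = 3.0022
beam 4: φ=135°, α=210°
  dir = (cos 210°, sin 210°) = (-0.8660, -0.5000); from cell (6,4)
  next x-line at t=0.8545, next y-line at t=0.8000; Δt_x=1.1547, Δt_y=2.0000
    y: enter (6,3) at t=0.8000
    x: enter (5,3) at t=0.8545
    x: enter (4,3) at t=2.0092
    y: enter (4,2) at t=2.8000
    x: enter (3,2) at t=3.1639
    x: enter (2,2) at t=4.3186
    y: enter (2,1) at t=4.8000
    x: enter (1,1) at t=5.4733
    x: enter (0,1) at t=6.6280 ← occupied
  → r_4 = 6.6280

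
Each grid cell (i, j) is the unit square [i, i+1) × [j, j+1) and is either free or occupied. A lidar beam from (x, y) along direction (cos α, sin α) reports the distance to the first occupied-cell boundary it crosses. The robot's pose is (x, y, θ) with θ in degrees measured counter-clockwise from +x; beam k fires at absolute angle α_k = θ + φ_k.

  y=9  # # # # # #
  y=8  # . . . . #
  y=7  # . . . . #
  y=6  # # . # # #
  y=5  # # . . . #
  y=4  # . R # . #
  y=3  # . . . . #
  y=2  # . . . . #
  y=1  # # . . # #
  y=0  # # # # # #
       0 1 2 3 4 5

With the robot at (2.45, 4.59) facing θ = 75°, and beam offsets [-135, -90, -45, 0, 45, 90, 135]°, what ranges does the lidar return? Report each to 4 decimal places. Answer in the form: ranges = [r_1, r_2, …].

ranges = [3.1000, 0.5694, 0.6351, 2.1250, 0.9000, 1.5012, 1.6743]

beam 1: φ=-135°, α=300°
  d=(0.5000,-0.8660)  start (2,4)  tX=1.1000 tY=0.6813  stride 1/|dx|=2.0000 1/|dy|=1.1547
    cross y-line → (2,3), t=0.6813
    cross x-line → (3,3), t=1.1000
    cross y-line → (3,2), t=1.8360
    cross y-line → (3,1), t=2.9907
    cross x-line → (4,1), t=3.1000 (wall)
  → r_1 = 3.1000
beam 2: φ=-90°, α=345°
  d=(0.9659,-0.2588)  start (2,4)  tX=0.5694 tY=2.2796  stride 1/|dx|=1.0353 1/|dy|=3.8637
    cross x-line → (3,4), t=0.5694 (wall)
  → r_2 = 0.5694
beam 3: φ=-45°, α=30°
  d=(0.8660,0.5000)  start (2,4)  tX=0.6351 tY=0.8200  stride 1/|dx|=1.1547 1/|dy|=2.0000
    cross x-line → (3,4), t=0.6351 (wall)
  → r_3 = 0.6351
beam 4: φ=0°, α=75°
  d=(0.2588,0.9659)  start (2,4)  tX=2.1250 tY=0.4245  stride 1/|dx|=3.8637 1/|dy|=1.0353
    cross y-line → (2,5), t=0.4245
    cross y-line → (2,6), t=1.4597
    cross x-line → (3,6), t=2.1250 (wall)
  → r_4 = 2.1250
beam 5: φ=45°, α=120°
  d=(-0.5000,0.8660)  start (2,4)  tX=0.9000 tY=0.4734  stride 1/|dx|=2.0000 1/|dy|=1.1547
    cross y-line → (2,5), t=0.4734
    cross x-line → (1,5), t=0.9000 (wall)
  → r_5 = 0.9000
beam 6: φ=90°, α=165°
  d=(-0.9659,0.2588)  start (2,4)  tX=0.4659 tY=1.5841  stride 1/|dx|=1.0353 1/|dy|=3.8637
    cross x-line → (1,4), t=0.4659
    cross x-line → (0,4), t=1.5012 (wall)
  → r_6 = 1.5012
beam 7: φ=135°, α=210°
  d=(-0.8660,-0.5000)  start (2,4)  tX=0.5196 tY=1.1800  stride 1/|dx|=1.1547 1/|dy|=2.0000
    cross x-line → (1,4), t=0.5196
    cross y-line → (1,3), t=1.1800
    cross x-line → (0,3), t=1.6743 (wall)
  → r_7 = 1.6743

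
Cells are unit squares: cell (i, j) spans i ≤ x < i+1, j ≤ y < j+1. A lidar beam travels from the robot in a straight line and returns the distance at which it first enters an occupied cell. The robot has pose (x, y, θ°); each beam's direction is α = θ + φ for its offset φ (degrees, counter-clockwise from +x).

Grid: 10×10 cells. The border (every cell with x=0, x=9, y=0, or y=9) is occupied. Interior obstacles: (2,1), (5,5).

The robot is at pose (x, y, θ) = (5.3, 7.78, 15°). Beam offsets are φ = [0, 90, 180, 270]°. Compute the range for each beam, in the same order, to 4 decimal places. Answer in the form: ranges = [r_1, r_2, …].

beam 1: φ=0°, α=15°
  dir = (cos 15°, sin 15°) = (0.9659, 0.2588); from cell (5,7)
  next x-line at t=0.7247, next y-line at t=0.8500; Δt_x=1.0353, Δt_y=3.8637
    x: enter (6,7) at t=0.7247
    y: enter (6,8) at t=0.8500
    x: enter (7,8) at t=1.7600
    x: enter (8,8) at t=2.7952
    x: enter (9,8) at t=3.8305 ← occupied
  → r_1 = 3.8305
beam 2: φ=90°, α=105°
  dir = (cos 105°, sin 105°) = (-0.2588, 0.9659); from cell (5,7)
  next x-line at t=1.1591, next y-line at t=0.2278; Δt_x=3.8637, Δt_y=1.0353
    y: enter (5,8) at t=0.2278
    x: enter (4,8) at t=1.1591
    y: enter (4,9) at t=1.2630 ← occupied
  → r_2 = 1.2630
beam 3: φ=180°, α=195°
  dir = (cos 195°, sin 195°) = (-0.9659, -0.2588); from cell (5,7)
  next x-line at t=0.3106, next y-line at t=3.0137; Δt_x=1.0353, Δt_y=3.8637
    x: enter (4,7) at t=0.3106
    x: enter (3,7) at t=1.3459
    x: enter (2,7) at t=2.3811
    y: enter (2,6) at t=3.0137
    x: enter (1,6) at t=3.4164
    x: enter (0,6) at t=4.4517 ← occupied
  → r_3 = 4.4517
beam 4: φ=270°, α=285°
  dir = (cos 285°, sin 285°) = (0.2588, -0.9659); from cell (5,7)
  next x-line at t=2.7046, next y-line at t=0.8075; Δt_x=3.8637, Δt_y=1.0353
    y: enter (5,6) at t=0.8075
    y: enter (5,5) at t=1.8428 ← occupied
  → r_4 = 1.8428

ranges = [3.8305, 1.2630, 4.4517, 1.8428]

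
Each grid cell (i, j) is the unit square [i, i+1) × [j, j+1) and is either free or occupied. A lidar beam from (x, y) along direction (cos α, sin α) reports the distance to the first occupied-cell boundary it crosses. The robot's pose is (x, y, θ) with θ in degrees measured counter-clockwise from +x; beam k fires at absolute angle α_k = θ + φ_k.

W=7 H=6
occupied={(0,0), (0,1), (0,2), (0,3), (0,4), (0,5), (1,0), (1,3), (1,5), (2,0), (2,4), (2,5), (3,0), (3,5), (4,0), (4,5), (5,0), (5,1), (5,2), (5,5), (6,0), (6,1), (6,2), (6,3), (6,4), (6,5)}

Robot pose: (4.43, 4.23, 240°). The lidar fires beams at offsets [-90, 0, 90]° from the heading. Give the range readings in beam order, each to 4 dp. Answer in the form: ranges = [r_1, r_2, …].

ranges = [1.5400, 3.7297, 1.8129]

beam 1: φ=-90°, α=150°
  direction (-0.8660, 0.5000); cell (4,4); t to first gridline: x 0.4965, y 1.5400 (then +1.1547 / +2.0000)
    (3,4) via x @ 0.4965
    (3,5) via y @ 1.5400  # hit
  → r_1 = 1.5400
beam 2: φ=0°, α=240°
  direction (-0.5000, -0.8660); cell (4,4); t to first gridline: x 0.8600, y 0.2656 (then +2.0000 / +1.1547)
    (4,3) via y @ 0.2656
    (3,3) via x @ 0.8600
    (3,2) via y @ 1.4203
    (3,1) via y @ 2.5750
    (2,1) via x @ 2.8600
    (2,0) via y @ 3.7297  # hit
  → r_2 = 3.7297
beam 3: φ=90°, α=330°
  direction (0.8660, -0.5000); cell (4,4); t to first gridline: x 0.6582, y 0.4600 (then +1.1547 / +2.0000)
    (4,3) via y @ 0.4600
    (5,3) via x @ 0.6582
    (6,3) via x @ 1.8129  # hit
  → r_3 = 1.8129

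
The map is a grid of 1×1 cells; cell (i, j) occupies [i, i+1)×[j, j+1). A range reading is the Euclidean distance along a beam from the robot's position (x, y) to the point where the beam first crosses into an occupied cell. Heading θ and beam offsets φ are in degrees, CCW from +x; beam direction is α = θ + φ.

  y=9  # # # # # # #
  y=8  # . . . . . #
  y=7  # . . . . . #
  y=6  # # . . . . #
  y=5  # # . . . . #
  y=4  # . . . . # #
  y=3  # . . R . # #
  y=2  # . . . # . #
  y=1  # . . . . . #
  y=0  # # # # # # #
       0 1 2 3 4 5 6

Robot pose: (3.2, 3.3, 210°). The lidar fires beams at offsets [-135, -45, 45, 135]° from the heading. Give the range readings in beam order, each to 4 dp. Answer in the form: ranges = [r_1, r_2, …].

ranges = [5.9011, 2.2776, 2.3811, 1.1591]

beam 1: φ=-135°, α=75°
  dir = (cos 75°, sin 75°) = (0.2588, 0.9659); from cell (3,3)
  next x-line at t=3.0910, next y-line at t=0.7247; Δt_x=3.8637, Δt_y=1.0353
    y: enter (3,4) at t=0.7247
    y: enter (3,5) at t=1.7600
    y: enter (3,6) at t=2.7952
    x: enter (4,6) at t=3.0910
    y: enter (4,7) at t=3.8305
    y: enter (4,8) at t=4.8658
    y: enter (4,9) at t=5.9011 ← occupied
  → r_1 = 5.9011
beam 2: φ=-45°, α=165°
  dir = (cos 165°, sin 165°) = (-0.9659, 0.2588); from cell (3,3)
  next x-line at t=0.2071, next y-line at t=2.7046; Δt_x=1.0353, Δt_y=3.8637
    x: enter (2,3) at t=0.2071
    x: enter (1,3) at t=1.2423
    x: enter (0,3) at t=2.2776 ← occupied
  → r_2 = 2.2776
beam 3: φ=45°, α=255°
  dir = (cos 255°, sin 255°) = (-0.2588, -0.9659); from cell (3,3)
  next x-line at t=0.7727, next y-line at t=0.3106; Δt_x=3.8637, Δt_y=1.0353
    y: enter (3,2) at t=0.3106
    x: enter (2,2) at t=0.7727
    y: enter (2,1) at t=1.3459
    y: enter (2,0) at t=2.3811 ← occupied
  → r_3 = 2.3811
beam 4: φ=135°, α=345°
  dir = (cos 345°, sin 345°) = (0.9659, -0.2588); from cell (3,3)
  next x-line at t=0.8282, next y-line at t=1.1591; Δt_x=1.0353, Δt_y=3.8637
    x: enter (4,3) at t=0.8282
    y: enter (4,2) at t=1.1591 ← occupied
  → r_4 = 1.1591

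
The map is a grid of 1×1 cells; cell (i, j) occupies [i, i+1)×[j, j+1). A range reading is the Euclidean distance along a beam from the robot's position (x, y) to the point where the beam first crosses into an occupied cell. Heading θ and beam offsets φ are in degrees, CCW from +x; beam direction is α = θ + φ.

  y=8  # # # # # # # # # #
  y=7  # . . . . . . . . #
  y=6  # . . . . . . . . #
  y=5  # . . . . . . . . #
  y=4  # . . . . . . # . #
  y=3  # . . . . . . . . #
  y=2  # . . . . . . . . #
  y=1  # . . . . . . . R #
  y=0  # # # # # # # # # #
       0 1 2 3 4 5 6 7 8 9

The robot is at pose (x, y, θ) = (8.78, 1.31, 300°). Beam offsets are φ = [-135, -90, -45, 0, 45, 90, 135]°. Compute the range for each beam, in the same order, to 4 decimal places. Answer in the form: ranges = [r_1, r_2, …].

ranges = [8.0544, 0.6200, 0.3209, 0.3580, 0.2278, 0.2540, 0.8500]

beam 1: φ=-135°, α=165°
  direction (-0.9659, 0.2588); cell (8,1); t to first gridline: x 0.8075, y 2.6660 (then +1.0353 / +3.8637)
    (7,1) via x @ 0.8075
    (6,1) via x @ 1.8428
    (6,2) via y @ 2.6660
    (5,2) via x @ 2.8781
    (4,2) via x @ 3.9133
    (3,2) via x @ 4.9486
    (2,2) via x @ 5.9839
    (2,3) via y @ 6.5297
    (1,3) via x @ 7.0192
    (0,3) via x @ 8.0544  # hit
  → r_1 = 8.0544
beam 2: φ=-90°, α=210°
  direction (-0.8660, -0.5000); cell (8,1); t to first gridline: x 0.9007, y 0.6200 (then +1.1547 / +2.0000)
    (8,0) via y @ 0.6200  # hit
  → r_2 = 0.6200
beam 3: φ=-45°, α=255°
  direction (-0.2588, -0.9659); cell (8,1); t to first gridline: x 3.0137, y 0.3209 (then +3.8637 / +1.0353)
    (8,0) via y @ 0.3209  # hit
  → r_3 = 0.3209
beam 4: φ=0°, α=300°
  direction (0.5000, -0.8660); cell (8,1); t to first gridline: x 0.4400, y 0.3580 (then +2.0000 / +1.1547)
    (8,0) via y @ 0.3580  # hit
  → r_4 = 0.3580
beam 5: φ=45°, α=345°
  direction (0.9659, -0.2588); cell (8,1); t to first gridline: x 0.2278, y 1.1977 (then +1.0353 / +3.8637)
    (9,1) via x @ 0.2278  # hit
  → r_5 = 0.2278
beam 6: φ=90°, α=30°
  direction (0.8660, 0.5000); cell (8,1); t to first gridline: x 0.2540, y 1.3800 (then +1.1547 / +2.0000)
    (9,1) via x @ 0.2540  # hit
  → r_6 = 0.2540
beam 7: φ=135°, α=75°
  direction (0.2588, 0.9659); cell (8,1); t to first gridline: x 0.8500, y 0.7143 (then +3.8637 / +1.0353)
    (8,2) via y @ 0.7143
    (9,2) via x @ 0.8500  # hit
  → r_7 = 0.8500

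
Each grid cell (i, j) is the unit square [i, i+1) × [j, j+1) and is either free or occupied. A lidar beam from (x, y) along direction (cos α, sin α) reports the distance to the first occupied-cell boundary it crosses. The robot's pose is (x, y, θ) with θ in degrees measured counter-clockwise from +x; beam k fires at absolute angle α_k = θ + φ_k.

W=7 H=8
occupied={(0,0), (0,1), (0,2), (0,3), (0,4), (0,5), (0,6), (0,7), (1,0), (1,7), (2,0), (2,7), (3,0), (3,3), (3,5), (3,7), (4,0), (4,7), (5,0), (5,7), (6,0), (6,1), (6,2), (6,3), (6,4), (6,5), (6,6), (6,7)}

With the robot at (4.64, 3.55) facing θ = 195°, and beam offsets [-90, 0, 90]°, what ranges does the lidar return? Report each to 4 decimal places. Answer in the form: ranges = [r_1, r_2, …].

ranges = [2.4728, 0.6626, 2.6400]

beam 1: φ=-90°, α=105°
  dir = (cos 105°, sin 105°) = (-0.2588, 0.9659); from cell (4,3)
  next x-line at t=2.4728, next y-line at t=0.4659; Δt_x=3.8637, Δt_y=1.0353
    y: enter (4,4) at t=0.4659
    y: enter (4,5) at t=1.5012
    x: enter (3,5) at t=2.4728 ← occupied
  → r_1 = 2.4728
beam 2: φ=0°, α=195°
  dir = (cos 195°, sin 195°) = (-0.9659, -0.2588); from cell (4,3)
  next x-line at t=0.6626, next y-line at t=2.1250; Δt_x=1.0353, Δt_y=3.8637
    x: enter (3,3) at t=0.6626 ← occupied
  → r_2 = 0.6626
beam 3: φ=90°, α=285°
  dir = (cos 285°, sin 285°) = (0.2588, -0.9659); from cell (4,3)
  next x-line at t=1.3909, next y-line at t=0.5694; Δt_x=3.8637, Δt_y=1.0353
    y: enter (4,2) at t=0.5694
    x: enter (5,2) at t=1.3909
    y: enter (5,1) at t=1.6047
    y: enter (5,0) at t=2.6400 ← occupied
  → r_3 = 2.6400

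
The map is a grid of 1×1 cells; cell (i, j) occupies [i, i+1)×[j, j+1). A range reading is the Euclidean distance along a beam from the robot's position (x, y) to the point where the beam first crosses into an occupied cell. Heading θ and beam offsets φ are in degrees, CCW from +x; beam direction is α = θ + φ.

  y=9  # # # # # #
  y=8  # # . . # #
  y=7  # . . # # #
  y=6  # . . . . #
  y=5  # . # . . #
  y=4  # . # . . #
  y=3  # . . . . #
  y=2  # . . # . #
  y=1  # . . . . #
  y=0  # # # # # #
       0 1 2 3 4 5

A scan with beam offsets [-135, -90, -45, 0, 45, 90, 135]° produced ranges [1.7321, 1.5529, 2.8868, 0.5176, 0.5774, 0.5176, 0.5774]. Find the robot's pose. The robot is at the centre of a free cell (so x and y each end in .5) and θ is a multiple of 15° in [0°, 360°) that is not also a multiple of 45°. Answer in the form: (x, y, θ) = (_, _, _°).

The pose lattice has 25·16 = 400 candidates. Test each by forward raycasting.
  (1.5, 6.5, 165°): beam 3 = 1.0000 ≠ 2.8868 ✗
  (2.5, 3.5, 240°): beam 1 = 0.5176 ≠ 1.7321 ✗
  (4.5, 4.5, 255°): beam 1 = 2.8868 ≠ 1.7321 ✗
  (4.5, 3.5, 30°): beam 1 = 2.5882 ≠ 1.7321 ✗
  …
  (1.5, 7.5, 75°): r_1=1.7321, r_2=1.5529, r_3=2.8868, r_4=0.5176, r_5=0.5774, r_6=0.5176, r_7=0.5774 — all match ✓
No second candidate reproduces the full scan.

(x, y, θ) = (1.5, 7.5, 75°)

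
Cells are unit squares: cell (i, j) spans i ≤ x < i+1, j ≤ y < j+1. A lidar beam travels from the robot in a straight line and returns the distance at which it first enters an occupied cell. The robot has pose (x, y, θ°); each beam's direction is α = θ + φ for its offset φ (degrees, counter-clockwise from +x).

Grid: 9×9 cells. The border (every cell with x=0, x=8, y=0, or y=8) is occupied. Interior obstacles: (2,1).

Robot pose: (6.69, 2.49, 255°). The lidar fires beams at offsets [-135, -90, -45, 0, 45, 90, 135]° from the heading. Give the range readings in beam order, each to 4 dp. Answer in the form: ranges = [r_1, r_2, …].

beam 1: φ=-135°, α=120°
  dir = (cos 120°, sin 120°) = (-0.5000, 0.8660); from cell (6,2)
  next x-line at t=1.3800, next y-line at t=0.5889; Δt_x=2.0000, Δt_y=1.1547
    y: enter (6,3) at t=0.5889
    x: enter (5,3) at t=1.3800
    y: enter (5,4) at t=1.7436
    y: enter (5,5) at t=2.8983
    x: enter (4,5) at t=3.3800
    y: enter (4,6) at t=4.0530
    y: enter (4,7) at t=5.2077
    x: enter (3,7) at t=5.3800
    y: enter (3,8) at t=6.3624 ← occupied
  → r_1 = 6.3624
beam 2: φ=-90°, α=165°
  dir = (cos 165°, sin 165°) = (-0.9659, 0.2588); from cell (6,2)
  next x-line at t=0.7143, next y-line at t=1.9705; Δt_x=1.0353, Δt_y=3.8637
    x: enter (5,2) at t=0.7143
    x: enter (4,2) at t=1.7496
    y: enter (4,3) at t=1.9705
    x: enter (3,3) at t=2.7849
    x: enter (2,3) at t=3.8202
    x: enter (1,3) at t=4.8554
    y: enter (1,4) at t=5.8342
    x: enter (0,4) at t=5.8907 ← occupied
  → r_2 = 5.8907
beam 3: φ=-45°, α=210°
  dir = (cos 210°, sin 210°) = (-0.8660, -0.5000); from cell (6,2)
  next x-line at t=0.7967, next y-line at t=0.9800; Δt_x=1.1547, Δt_y=2.0000
    x: enter (5,2) at t=0.7967
    y: enter (5,1) at t=0.9800
    x: enter (4,1) at t=1.9514
    y: enter (4,0) at t=2.9800 ← occupied
  → r_3 = 2.9800
beam 4: φ=0°, α=255°
  dir = (cos 255°, sin 255°) = (-0.2588, -0.9659); from cell (6,2)
  next x-line at t=2.6660, next y-line at t=0.5073; Δt_x=3.8637, Δt_y=1.0353
    y: enter (6,1) at t=0.5073
    y: enter (6,0) at t=1.5426 ← occupied
  → r_4 = 1.5426
beam 5: φ=45°, α=300°
  dir = (cos 300°, sin 300°) = (0.5000, -0.8660); from cell (6,2)
  next x-line at t=0.6200, next y-line at t=0.5658; Δt_x=2.0000, Δt_y=1.1547
    y: enter (6,1) at t=0.5658
    x: enter (7,1) at t=0.6200
    y: enter (7,0) at t=1.7205 ← occupied
  → r_5 = 1.7205
beam 6: φ=90°, α=345°
  dir = (cos 345°, sin 345°) = (0.9659, -0.2588); from cell (6,2)
  next x-line at t=0.3209, next y-line at t=1.8932; Δt_x=1.0353, Δt_y=3.8637
    x: enter (7,2) at t=0.3209
    x: enter (8,2) at t=1.3562 ← occupied
  → r_6 = 1.3562
beam 7: φ=135°, α=30°
  dir = (cos 30°, sin 30°) = (0.8660, 0.5000); from cell (6,2)
  next x-line at t=0.3580, next y-line at t=1.0200; Δt_x=1.1547, Δt_y=2.0000
    x: enter (7,2) at t=0.3580
    y: enter (7,3) at t=1.0200
    x: enter (8,3) at t=1.5127 ← occupied
  → r_7 = 1.5127

ranges = [6.3624, 5.8907, 2.9800, 1.5426, 1.7205, 1.3562, 1.5127]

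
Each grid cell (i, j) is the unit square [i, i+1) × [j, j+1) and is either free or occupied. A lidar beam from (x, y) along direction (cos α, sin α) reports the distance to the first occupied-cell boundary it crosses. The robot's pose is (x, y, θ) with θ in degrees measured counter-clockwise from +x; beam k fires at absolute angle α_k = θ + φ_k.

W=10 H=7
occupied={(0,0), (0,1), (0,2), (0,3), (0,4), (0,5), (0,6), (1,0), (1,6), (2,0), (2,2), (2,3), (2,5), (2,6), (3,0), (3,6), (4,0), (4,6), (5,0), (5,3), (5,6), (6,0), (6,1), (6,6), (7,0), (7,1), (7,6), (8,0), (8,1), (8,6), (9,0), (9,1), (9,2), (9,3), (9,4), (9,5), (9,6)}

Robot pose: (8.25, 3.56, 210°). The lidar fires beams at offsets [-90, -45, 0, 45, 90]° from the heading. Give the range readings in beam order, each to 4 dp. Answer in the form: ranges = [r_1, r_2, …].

beam 1: φ=-90°, α=120°
  cosα=-0.5000 sinα=0.8660 | (8,3) | tMaxX 0.5000 tMaxY 0.5081 | tΔX 2.0000 tΔY 1.1547
    t=0.5000 [x] (7,3)
    t=0.5081 [y] (7,4)
    t=1.6628 [y] (7,5)
    t=2.5000 [x] (6,5)
    t=2.8175 [y] (6,6) — stop
  → r_1 = 2.8175
beam 2: φ=-45°, α=165°
  cosα=-0.9659 sinα=0.2588 | (8,3) | tMaxX 0.2588 tMaxY 1.7000 | tΔX 1.0353 tΔY 3.8637
    t=0.2588 [x] (7,3)
    t=1.2941 [x] (6,3)
    t=1.7000 [y] (6,4)
    t=2.3294 [x] (5,4)
    t=3.3646 [x] (4,4)
    t=4.3999 [x] (3,4)
    t=5.4352 [x] (2,4)
    t=5.5637 [y] (2,5) — stop
  → r_2 = 5.5637
beam 3: φ=0°, α=210°
  cosα=-0.8660 sinα=-0.5000 | (8,3) | tMaxX 0.2887 tMaxY 1.1200 | tΔX 1.1547 tΔY 2.0000
    t=0.2887 [x] (7,3)
    t=1.1200 [y] (7,2)
    t=1.4434 [x] (6,2)
    t=2.5981 [x] (5,2)
    t=3.1200 [y] (5,1)
    t=3.7528 [x] (4,1)
    t=4.9075 [x] (3,1)
    t=5.1200 [y] (3,0) — stop
  → r_3 = 5.1200
beam 4: φ=45°, α=255°
  cosα=-0.2588 sinα=-0.9659 | (8,3) | tMaxX 0.9659 tMaxY 0.5798 | tΔX 3.8637 tΔY 1.0353
    t=0.5798 [y] (8,2)
    t=0.9659 [x] (7,2)
    t=1.6150 [y] (7,1) — stop
  → r_4 = 1.6150
beam 5: φ=90°, α=300°
  cosα=0.5000 sinα=-0.8660 | (8,3) | tMaxX 1.5000 tMaxY 0.6466 | tΔX 2.0000 tΔY 1.1547
    t=0.6466 [y] (8,2)
    t=1.5000 [x] (9,2) — stop
  → r_5 = 1.5000

ranges = [2.8175, 5.5637, 5.1200, 1.6150, 1.5000]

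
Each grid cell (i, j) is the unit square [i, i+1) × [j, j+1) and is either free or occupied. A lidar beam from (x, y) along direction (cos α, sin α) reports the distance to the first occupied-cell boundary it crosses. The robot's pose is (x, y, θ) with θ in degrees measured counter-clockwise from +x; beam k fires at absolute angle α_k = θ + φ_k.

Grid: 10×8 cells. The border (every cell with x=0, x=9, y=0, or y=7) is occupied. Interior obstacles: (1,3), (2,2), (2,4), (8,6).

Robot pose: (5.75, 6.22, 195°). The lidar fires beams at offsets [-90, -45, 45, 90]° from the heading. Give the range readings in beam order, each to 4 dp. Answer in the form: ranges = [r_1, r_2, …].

ranges = [0.8075, 1.5600, 6.0275, 5.4041]

beam 1: φ=-90°, α=105°
  d=(-0.2588,0.9659)  start (5,6)  tX=2.8978 tY=0.8075  stride 1/|dx|=3.8637 1/|dy|=1.0353
    cross y-line → (5,7), t=0.8075 (wall)
  → r_1 = 0.8075
beam 2: φ=-45°, α=150°
  d=(-0.8660,0.5000)  start (5,6)  tX=0.8660 tY=1.5600  stride 1/|dx|=1.1547 1/|dy|=2.0000
    cross x-line → (4,6), t=0.8660
    cross y-line → (4,7), t=1.5600 (wall)
  → r_2 = 1.5600
beam 3: φ=45°, α=240°
  d=(-0.5000,-0.8660)  start (5,6)  tX=1.5000 tY=0.2540  stride 1/|dx|=2.0000 1/|dy|=1.1547
    cross y-line → (5,5), t=0.2540
    cross y-line → (5,4), t=1.4087
    cross x-line → (4,4), t=1.5000
    cross y-line → (4,3), t=2.5634
    cross x-line → (3,3), t=3.5000
    cross y-line → (3,2), t=3.7181
    cross y-line → (3,1), t=4.8728
    cross x-line → (2,1), t=5.5000
    cross y-line → (2,0), t=6.0275 (wall)
  → r_3 = 6.0275
beam 4: φ=90°, α=285°
  d=(0.2588,-0.9659)  start (5,6)  tX=0.9659 tY=0.2278  stride 1/|dx|=3.8637 1/|dy|=1.0353
    cross y-line → (5,5), t=0.2278
    cross x-line → (6,5), t=0.9659
    cross y-line → (6,4), t=1.2630
    cross y-line → (6,3), t=2.2983
    cross y-line → (6,2), t=3.3336
    cross y-line → (6,1), t=4.3689
    cross x-line → (7,1), t=4.8296
    cross y-line → (7,0), t=5.4041 (wall)
  → r_4 = 5.4041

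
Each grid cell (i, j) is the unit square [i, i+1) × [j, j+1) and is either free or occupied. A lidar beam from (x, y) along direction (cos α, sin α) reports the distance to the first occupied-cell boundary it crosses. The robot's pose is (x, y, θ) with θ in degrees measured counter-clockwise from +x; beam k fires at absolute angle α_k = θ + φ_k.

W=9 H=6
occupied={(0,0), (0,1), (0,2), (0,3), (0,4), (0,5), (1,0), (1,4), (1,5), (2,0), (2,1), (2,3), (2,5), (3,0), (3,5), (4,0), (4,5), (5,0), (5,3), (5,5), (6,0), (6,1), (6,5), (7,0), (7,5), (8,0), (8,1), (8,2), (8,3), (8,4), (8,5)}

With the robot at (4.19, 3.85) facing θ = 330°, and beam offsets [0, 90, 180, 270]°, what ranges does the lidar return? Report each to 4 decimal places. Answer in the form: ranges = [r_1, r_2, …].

ranges = [0.9353, 1.3279, 2.3000, 2.3800]

beam 1: φ=0°, α=330°
  cosα=0.8660 sinα=-0.5000 | (4,3) | tMaxX 0.9353 tMaxY 1.7000 | tΔX 1.1547 tΔY 2.0000
    t=0.9353 [x] (5,3) — stop
  → r_1 = 0.9353
beam 2: φ=90°, α=60°
  cosα=0.5000 sinα=0.8660 | (4,3) | tMaxX 1.6200 tMaxY 0.1732 | tΔX 2.0000 tΔY 1.1547
    t=0.1732 [y] (4,4)
    t=1.3279 [y] (4,5) — stop
  → r_2 = 1.3279
beam 3: φ=180°, α=150°
  cosα=-0.8660 sinα=0.5000 | (4,3) | tMaxX 0.2194 tMaxY 0.3000 | tΔX 1.1547 tΔY 2.0000
    t=0.2194 [x] (3,3)
    t=0.3000 [y] (3,4)
    t=1.3741 [x] (2,4)
    t=2.3000 [y] (2,5) — stop
  → r_3 = 2.3000
beam 4: φ=270°, α=240°
  cosα=-0.5000 sinα=-0.8660 | (4,3) | tMaxX 0.3800 tMaxY 0.9815 | tΔX 2.0000 tΔY 1.1547
    t=0.3800 [x] (3,3)
    t=0.9815 [y] (3,2)
    t=2.1362 [y] (3,1)
    t=2.3800 [x] (2,1) — stop
  → r_4 = 2.3800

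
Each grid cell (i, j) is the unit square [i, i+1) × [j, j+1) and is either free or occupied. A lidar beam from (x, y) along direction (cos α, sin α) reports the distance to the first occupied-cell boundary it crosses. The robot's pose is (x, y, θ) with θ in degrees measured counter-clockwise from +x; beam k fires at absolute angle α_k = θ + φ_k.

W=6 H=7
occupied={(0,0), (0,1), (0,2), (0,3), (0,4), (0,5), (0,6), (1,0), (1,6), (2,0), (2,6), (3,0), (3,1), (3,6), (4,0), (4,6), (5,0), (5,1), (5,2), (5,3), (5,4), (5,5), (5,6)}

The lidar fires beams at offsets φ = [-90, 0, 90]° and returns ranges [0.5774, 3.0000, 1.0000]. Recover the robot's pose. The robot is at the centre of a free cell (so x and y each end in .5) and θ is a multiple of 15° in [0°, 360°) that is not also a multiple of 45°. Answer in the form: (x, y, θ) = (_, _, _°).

(x, y, θ) = (2.5, 1.5, 120°)

Candidates: 19 free-cell centres × 16 headings = 304 poses. Raycast each; keep the one whose scan matches to 4 dp.
  (1.5, 1.5, 120°): beam 1 = 4.0415 ≠ 0.5774 ✗
  (1.5, 4.5, 240°): beam 2 = 1.0000 ≠ 3.0000 ✗
  (2.5, 4.5, 240°): beam 1 = 1.7321 ≠ 0.5774 ✗
  …
  (2.5, 1.5, 120°): r_1=0.5774, r_2=3.0000, r_3=1.0000 — all match ✓
Only this pose fits every beam.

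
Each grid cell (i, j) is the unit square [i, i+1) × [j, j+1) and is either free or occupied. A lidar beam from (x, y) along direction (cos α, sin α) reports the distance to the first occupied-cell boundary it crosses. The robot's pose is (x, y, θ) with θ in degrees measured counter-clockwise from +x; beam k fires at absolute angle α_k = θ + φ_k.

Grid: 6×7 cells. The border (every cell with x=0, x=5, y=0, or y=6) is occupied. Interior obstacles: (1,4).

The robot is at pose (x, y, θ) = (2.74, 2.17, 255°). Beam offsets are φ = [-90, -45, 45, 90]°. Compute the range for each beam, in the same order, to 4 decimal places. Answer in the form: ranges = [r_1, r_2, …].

beam 1: φ=-90°, α=165°
  direction (-0.9659, 0.2588); cell (2,2); t to first gridline: x 0.7661, y 3.2069 (then +1.0353 / +3.8637)
    (1,2) via x @ 0.7661
    (0,2) via x @ 1.8014  # hit
  → r_1 = 1.8014
beam 2: φ=-45°, α=210°
  direction (-0.8660, -0.5000); cell (2,2); t to first gridline: x 0.8545, y 0.3400 (then +1.1547 / +2.0000)
    (2,1) via y @ 0.3400
    (1,1) via x @ 0.8545
    (0,1) via x @ 2.0092  # hit
  → r_2 = 2.0092
beam 3: φ=45°, α=300°
  direction (0.5000, -0.8660); cell (2,2); t to first gridline: x 0.5200, y 0.1963 (then +2.0000 / +1.1547)
    (2,1) via y @ 0.1963
    (3,1) via x @ 0.5200
    (3,0) via y @ 1.3510  # hit
  → r_3 = 1.3510
beam 4: φ=90°, α=345°
  direction (0.9659, -0.2588); cell (2,2); t to first gridline: x 0.2692, y 0.6568 (then +1.0353 / +3.8637)
    (3,2) via x @ 0.2692
    (3,1) via y @ 0.6568
    (4,1) via x @ 1.3044
    (5,1) via x @ 2.3397  # hit
  → r_4 = 2.3397

ranges = [1.8014, 2.0092, 1.3510, 2.3397]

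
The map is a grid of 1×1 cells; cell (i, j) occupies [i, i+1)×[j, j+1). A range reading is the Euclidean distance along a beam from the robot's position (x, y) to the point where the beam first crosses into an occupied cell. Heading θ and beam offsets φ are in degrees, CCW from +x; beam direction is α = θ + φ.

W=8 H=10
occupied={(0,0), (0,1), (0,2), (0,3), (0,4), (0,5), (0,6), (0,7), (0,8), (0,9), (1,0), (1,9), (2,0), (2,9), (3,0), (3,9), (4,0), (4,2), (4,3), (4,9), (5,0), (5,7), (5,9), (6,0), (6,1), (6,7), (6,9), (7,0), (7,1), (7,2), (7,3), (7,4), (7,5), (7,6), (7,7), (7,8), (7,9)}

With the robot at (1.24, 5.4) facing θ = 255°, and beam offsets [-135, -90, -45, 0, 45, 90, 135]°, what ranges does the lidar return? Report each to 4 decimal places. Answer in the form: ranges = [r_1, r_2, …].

ranges = [0.4800, 0.2485, 0.2771, 0.9273, 5.0807, 5.9632, 4.3417]

beam 1: φ=-135°, α=120°
  cosα=-0.5000 sinα=0.8660 | (1,5) | tMaxX 0.4800 tMaxY 0.6928 | tΔX 2.0000 tΔY 1.1547
    t=0.4800 [x] (0,5) — stop
  → r_1 = 0.4800
beam 2: φ=-90°, α=165°
  cosα=-0.9659 sinα=0.2588 | (1,5) | tMaxX 0.2485 tMaxY 2.3182 | tΔX 1.0353 tΔY 3.8637
    t=0.2485 [x] (0,5) — stop
  → r_2 = 0.2485
beam 3: φ=-45°, α=210°
  cosα=-0.8660 sinα=-0.5000 | (1,5) | tMaxX 0.2771 tMaxY 0.8000 | tΔX 1.1547 tΔY 2.0000
    t=0.2771 [x] (0,5) — stop
  → r_3 = 0.2771
beam 4: φ=0°, α=255°
  cosα=-0.2588 sinα=-0.9659 | (1,5) | tMaxX 0.9273 tMaxY 0.4141 | tΔX 3.8637 tΔY 1.0353
    t=0.4141 [y] (1,4)
    t=0.9273 [x] (0,4) — stop
  → r_4 = 0.9273
beam 5: φ=45°, α=300°
  cosα=0.5000 sinα=-0.8660 | (1,5) | tMaxX 1.5200 tMaxY 0.4619 | tΔX 2.0000 tΔY 1.1547
    t=0.4619 [y] (1,4)
    t=1.5200 [x] (2,4)
    t=1.6166 [y] (2,3)
    t=2.7713 [y] (2,2)
    t=3.5200 [x] (3,2)
    t=3.9260 [y] (3,1)
    t=5.0807 [y] (3,0) — stop
  → r_5 = 5.0807
beam 6: φ=90°, α=345°
  cosα=0.9659 sinα=-0.2588 | (1,5) | tMaxX 0.7868 tMaxY 1.5455 | tΔX 1.0353 tΔY 3.8637
    t=0.7868 [x] (2,5)
    t=1.5455 [y] (2,4)
    t=1.8221 [x] (3,4)
    t=2.8574 [x] (4,4)
    t=3.8926 [x] (5,4)
    t=4.9279 [x] (6,4)
    t=5.4092 [y] (6,3)
    t=5.9632 [x] (7,3) — stop
  → r_6 = 5.9632
beam 7: φ=135°, α=30°
  cosα=0.8660 sinα=0.5000 | (1,5) | tMaxX 0.8776 tMaxY 1.2000 | tΔX 1.1547 tΔY 2.0000
    t=0.8776 [x] (2,5)
    t=1.2000 [y] (2,6)
    t=2.0323 [x] (3,6)
    t=3.1870 [x] (4,6)
    t=3.2000 [y] (4,7)
    t=4.3417 [x] (5,7) — stop
  → r_7 = 4.3417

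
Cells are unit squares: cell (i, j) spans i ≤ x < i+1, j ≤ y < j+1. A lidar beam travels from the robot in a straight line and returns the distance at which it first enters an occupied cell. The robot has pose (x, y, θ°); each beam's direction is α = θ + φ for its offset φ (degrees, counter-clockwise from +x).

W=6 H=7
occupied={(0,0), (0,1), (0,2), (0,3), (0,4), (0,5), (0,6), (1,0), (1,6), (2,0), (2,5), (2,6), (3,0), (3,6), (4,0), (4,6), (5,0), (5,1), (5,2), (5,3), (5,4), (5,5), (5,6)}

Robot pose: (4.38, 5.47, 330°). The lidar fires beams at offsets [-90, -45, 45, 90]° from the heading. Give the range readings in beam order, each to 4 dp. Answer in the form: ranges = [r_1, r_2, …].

beam 1: φ=-90°, α=240°
  cosα=-0.5000 sinα=-0.8660 | (4,5) | tMaxX 0.7600 tMaxY 0.5427 | tΔX 2.0000 tΔY 1.1547
    t=0.5427 [y] (4,4)
    t=0.7600 [x] (3,4)
    t=1.6974 [y] (3,3)
    t=2.7600 [x] (2,3)
    t=2.8521 [y] (2,2)
    t=4.0068 [y] (2,1)
    t=4.7600 [x] (1,1)
    t=5.1615 [y] (1,0) — stop
  → r_1 = 5.1615
beam 2: φ=-45°, α=285°
  cosα=0.2588 sinα=-0.9659 | (4,5) | tMaxX 2.3955 tMaxY 0.4866 | tΔX 3.8637 tΔY 1.0353
    t=0.4866 [y] (4,4)
    t=1.5219 [y] (4,3)
    t=2.3955 [x] (5,3) — stop
  → r_2 = 2.3955
beam 3: φ=45°, α=15°
  cosα=0.9659 sinα=0.2588 | (4,5) | tMaxX 0.6419 tMaxY 2.0478 | tΔX 1.0353 tΔY 3.8637
    t=0.6419 [x] (5,5) — stop
  → r_3 = 0.6419
beam 4: φ=90°, α=60°
  cosα=0.5000 sinα=0.8660 | (4,5) | tMaxX 1.2400 tMaxY 0.6120 | tΔX 2.0000 tΔY 1.1547
    t=0.6120 [y] (4,6) — stop
  → r_4 = 0.6120

ranges = [5.1615, 2.3955, 0.6419, 0.6120]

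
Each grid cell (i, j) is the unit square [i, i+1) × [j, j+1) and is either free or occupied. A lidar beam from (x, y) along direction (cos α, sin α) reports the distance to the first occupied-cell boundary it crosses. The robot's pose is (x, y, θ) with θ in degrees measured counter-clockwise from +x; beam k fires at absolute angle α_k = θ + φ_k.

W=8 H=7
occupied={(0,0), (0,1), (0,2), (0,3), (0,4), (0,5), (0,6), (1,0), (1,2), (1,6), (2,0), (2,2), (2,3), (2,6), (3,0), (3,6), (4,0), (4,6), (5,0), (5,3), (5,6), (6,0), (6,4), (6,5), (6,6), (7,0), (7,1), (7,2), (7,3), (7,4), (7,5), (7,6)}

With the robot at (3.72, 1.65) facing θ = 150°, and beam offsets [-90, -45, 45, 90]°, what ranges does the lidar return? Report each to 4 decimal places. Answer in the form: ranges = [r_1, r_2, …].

ranges = [2.5600, 4.5035, 2.5114, 0.7506]

beam 1: φ=-90°, α=60°
  direction (0.5000, 0.8660); cell (3,1); t to first gridline: x 0.5600, y 0.4041 (then +2.0000 / +1.1547)
    (3,2) via y @ 0.4041
    (4,2) via x @ 0.5600
    (4,3) via y @ 1.5588
    (5,3) via x @ 2.5600  # hit
  → r_1 = 2.5600
beam 2: φ=-45°, α=105°
  direction (-0.2588, 0.9659); cell (3,1); t to first gridline: x 2.7819, y 0.3623 (then +3.8637 / +1.0353)
    (3,2) via y @ 0.3623
    (3,3) via y @ 1.3976
    (3,4) via y @ 2.4329
    (2,4) via x @ 2.7819
    (2,5) via y @ 3.4682
    (2,6) via y @ 4.5035  # hit
  → r_2 = 4.5035
beam 3: φ=45°, α=195°
  direction (-0.9659, -0.2588); cell (3,1); t to first gridline: x 0.7454, y 2.5114 (then +1.0353 / +3.8637)
    (2,1) via x @ 0.7454
    (1,1) via x @ 1.7807
    (1,0) via y @ 2.5114  # hit
  → r_3 = 2.5114
beam 4: φ=90°, α=240°
  direction (-0.5000, -0.8660); cell (3,1); t to first gridline: x 1.4400, y 0.7506 (then +2.0000 / +1.1547)
    (3,0) via y @ 0.7506  # hit
  → r_4 = 0.7506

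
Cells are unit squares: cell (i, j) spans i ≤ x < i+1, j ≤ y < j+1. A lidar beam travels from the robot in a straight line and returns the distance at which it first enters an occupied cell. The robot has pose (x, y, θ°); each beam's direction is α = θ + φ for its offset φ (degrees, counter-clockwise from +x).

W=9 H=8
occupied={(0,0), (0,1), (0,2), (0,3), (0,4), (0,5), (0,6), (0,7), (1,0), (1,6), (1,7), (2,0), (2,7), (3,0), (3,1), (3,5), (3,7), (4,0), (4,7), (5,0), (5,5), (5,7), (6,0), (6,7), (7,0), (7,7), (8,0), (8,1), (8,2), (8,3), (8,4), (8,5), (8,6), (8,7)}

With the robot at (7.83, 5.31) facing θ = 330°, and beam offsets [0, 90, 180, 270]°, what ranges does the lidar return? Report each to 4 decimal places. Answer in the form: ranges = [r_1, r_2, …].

ranges = [0.1963, 0.3400, 3.3800, 4.9768]

beam 1: φ=0°, α=330°
  d=(0.8660,-0.5000)  start (7,5)  tX=0.1963 tY=0.6200  stride 1/|dx|=1.1547 1/|dy|=2.0000
    cross x-line → (8,5), t=0.1963 (wall)
  → r_1 = 0.1963
beam 2: φ=90°, α=60°
  d=(0.5000,0.8660)  start (7,5)  tX=0.3400 tY=0.7967  stride 1/|dx|=2.0000 1/|dy|=1.1547
    cross x-line → (8,5), t=0.3400 (wall)
  → r_2 = 0.3400
beam 3: φ=180°, α=150°
  d=(-0.8660,0.5000)  start (7,5)  tX=0.9584 tY=1.3800  stride 1/|dx|=1.1547 1/|dy|=2.0000
    cross x-line → (6,5), t=0.9584
    cross y-line → (6,6), t=1.3800
    cross x-line → (5,6), t=2.1131
    cross x-line → (4,6), t=3.2678
    cross y-line → (4,7), t=3.3800 (wall)
  → r_3 = 3.3800
beam 4: φ=270°, α=240°
  d=(-0.5000,-0.8660)  start (7,5)  tX=1.6600 tY=0.3580  stride 1/|dx|=2.0000 1/|dy|=1.1547
    cross y-line → (7,4), t=0.3580
    cross y-line → (7,3), t=1.5127
    cross x-line → (6,3), t=1.6600
    cross y-line → (6,2), t=2.6674
    cross x-line → (5,2), t=3.6600
    cross y-line → (5,1), t=3.8221
    cross y-line → (5,0), t=4.9768 (wall)
  → r_4 = 4.9768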